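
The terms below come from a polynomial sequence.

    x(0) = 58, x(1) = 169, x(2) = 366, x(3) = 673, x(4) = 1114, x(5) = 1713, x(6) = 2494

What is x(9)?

6169

D1: 111 , 197 , 307 , 441 , 599 , 781
D2: 86 , 110 , 134 , 158 , 182
D3: 24 , 24 , 24 , 24
Third differences constant at 24.
182 + 24 = 206;  781 + 206 = 987;  2494 + 987 = 3481
206 + 24 = 230;  987 + 230 = 1217;  3481 + 1217 = 4698
230 + 24 = 254;  1217 + 254 = 1471;  4698 + 1471 = 6169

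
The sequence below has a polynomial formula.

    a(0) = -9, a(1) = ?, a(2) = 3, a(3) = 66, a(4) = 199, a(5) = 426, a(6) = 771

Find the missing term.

Using the last 5 terms:
First differences: 63, 133, 227, 345
Second differences: 70, 94, 118
Third differences: 24, 24
Constant third difference = 24.
Extend backward: 70 − 24 = 46;  63 − 46 = 17;  3 − 17 = -14

-14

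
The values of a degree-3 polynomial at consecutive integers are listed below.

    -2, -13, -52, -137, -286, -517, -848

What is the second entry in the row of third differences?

Δ: -11, -39, -85, -149, -231, -331
Δ²: -28, -46, -64, -82, -100
Δ³: -18, -18, -18, -18

-18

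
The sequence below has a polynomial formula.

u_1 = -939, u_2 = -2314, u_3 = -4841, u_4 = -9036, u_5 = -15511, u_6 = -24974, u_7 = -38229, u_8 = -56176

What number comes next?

-79811

-1375 , -2527 , -4195 , -6475 , -9463 , -13255 , -17947
-1152 , -1668 , -2280 , -2988 , -3792 , -4692
-516 , -612 , -708 , -804 , -900
-96 , -96 , -96 , -96
The fourth differences are constant (-96).
-900 − 96 = -996;  -4692 − 996 = -5688;  -17947 − 5688 = -23635;  -56176 − 23635 = -79811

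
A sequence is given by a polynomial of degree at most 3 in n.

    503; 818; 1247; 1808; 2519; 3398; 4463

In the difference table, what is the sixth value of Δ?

1065

Δ: 315, 429, 561, 711, 879, 1065
Δ²: 114, 132, 150, 168, 186
Δ³: 18, 18, 18, 18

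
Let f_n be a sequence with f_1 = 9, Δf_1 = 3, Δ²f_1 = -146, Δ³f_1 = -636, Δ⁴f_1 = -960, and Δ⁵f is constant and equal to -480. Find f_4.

Build the table forward from the leading diagonal:
D5: -480, -480, -480, -480
D4: -960, -1440, -1920, -2400
D3: -636, -1596, -3036, -4956
D2: -146, -782, -2378, -5414
D1: 3, -143, -925, -3303
f: 9, 12, -131, -1056

-1056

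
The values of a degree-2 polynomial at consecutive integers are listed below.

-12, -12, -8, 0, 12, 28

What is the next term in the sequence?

48

D1: 0 , 4 , 8 , 12 , 16
D2: 4 , 4 , 4 , 4
The second differences are constant (4).
16 + 4 = 20;  28 + 20 = 48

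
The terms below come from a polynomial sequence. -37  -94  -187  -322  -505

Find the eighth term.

-1402

First differences: -57, -93, -135, -183
Second differences: -36, -42, -48
Third differences: -6, -6
Constant third difference = -6, so extend:
-48 − 6 = -54;  -183 − 54 = -237;  -505 − 237 = -742
-54 − 6 = -60;  -237 − 60 = -297;  -742 − 297 = -1039
-60 − 6 = -66;  -297 − 66 = -363;  -1039 − 363 = -1402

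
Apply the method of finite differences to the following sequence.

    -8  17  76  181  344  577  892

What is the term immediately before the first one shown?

First differences: 25  59  105  163  233  315
Second differences: 34  46  58  70  82
Third differences: 12  12  12  12
The third differences are constant at 12.
Work back: 34 − 12 = 22;  25 − 22 = 3;  -8 − 3 = -11

-11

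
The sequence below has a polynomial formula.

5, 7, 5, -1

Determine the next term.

-11

First differences: 2, -2, -6
Second differences: -4, -4
Constant second difference = -4, so extend:
-6 − 4 = -10;  -1 − 10 = -11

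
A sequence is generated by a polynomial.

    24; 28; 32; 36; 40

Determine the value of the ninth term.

56

First differences: 4 , 4 , 4 , 4
The first differences are constant (4).
40 + 4 = 44
44 + 4 = 48
48 + 4 = 52
52 + 4 = 56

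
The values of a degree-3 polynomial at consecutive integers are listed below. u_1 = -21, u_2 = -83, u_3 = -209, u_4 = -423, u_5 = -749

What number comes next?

-1211

First differences: -62, -126, -214, -326
Second differences: -64, -88, -112
Third differences: -24, -24
Constant third difference = -24, so extend:
-112 − 24 = -136;  -326 − 136 = -462;  -749 − 462 = -1211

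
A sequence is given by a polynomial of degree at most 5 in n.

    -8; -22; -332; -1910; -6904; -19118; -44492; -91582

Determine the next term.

-172040

-14  -310  -1578  -4994  -12214  -25374  -47090
-296  -1268  -3416  -7220  -13160  -21716
-972  -2148  -3804  -5940  -8556
-1176  -1656  -2136  -2616
-480  -480  -480
Fifth differences constant at -480.
-2616 − 480 = -3096;  -8556 − 3096 = -11652;  -21716 − 11652 = -33368;  -47090 − 33368 = -80458;  -91582 − 80458 = -172040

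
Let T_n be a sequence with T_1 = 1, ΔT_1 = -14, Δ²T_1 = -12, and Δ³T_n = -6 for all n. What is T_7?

-383

Build the table forward from the leading diagonal:
D3: -6, -6, -6, -6, -6, -6, -6
D2: -12, -18, -24, -30, -36, -42, -48
D1: -14, -26, -44, -68, -98, -134, -176
T: 1, -13, -39, -83, -151, -249, -383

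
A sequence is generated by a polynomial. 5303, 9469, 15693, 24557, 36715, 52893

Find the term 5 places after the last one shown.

224533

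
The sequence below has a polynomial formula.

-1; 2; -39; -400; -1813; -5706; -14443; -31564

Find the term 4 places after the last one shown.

First differences: 3, -41, -361, -1413, -3893, -8737, -17121
Second differences: -44, -320, -1052, -2480, -4844, -8384
Third differences: -276, -732, -1428, -2364, -3540
Fourth differences: -456, -696, -936, -1176
Fifth differences: -240, -240, -240
Fifth differences constant at -240.
-1176 − 240 = -1416;  -3540 − 1416 = -4956;  -8384 − 4956 = -13340;  -17121 − 13340 = -30461;  -31564 − 30461 = -62025
-1416 − 240 = -1656;  -4956 − 1656 = -6612;  -13340 − 6612 = -19952;  -30461 − 19952 = -50413;  -62025 − 50413 = -112438
-1656 − 240 = -1896;  -6612 − 1896 = -8508;  -19952 − 8508 = -28460;  -50413 − 28460 = -78873;  -112438 − 78873 = -191311
-1896 − 240 = -2136;  -8508 − 2136 = -10644;  -28460 − 10644 = -39104;  -78873 − 39104 = -117977;  -191311 − 117977 = -309288

-309288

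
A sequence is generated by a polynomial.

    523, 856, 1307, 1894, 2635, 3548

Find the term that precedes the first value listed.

D1: 333  451  587  741  913
D2: 118  136  154  172
D3: 18  18  18
The third differences are constant at 18.
Work back: 118 − 18 = 100;  333 − 100 = 233;  523 − 233 = 290

290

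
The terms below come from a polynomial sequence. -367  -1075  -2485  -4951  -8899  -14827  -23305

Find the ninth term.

-50551

D1: -708  -1410  -2466  -3948  -5928  -8478
D2: -702  -1056  -1482  -1980  -2550
D3: -354  -426  -498  -570
D4: -72  -72  -72
Fourth differences constant at -72.
-570 − 72 = -642;  -2550 − 642 = -3192;  -8478 − 3192 = -11670;  -23305 − 11670 = -34975
-642 − 72 = -714;  -3192 − 714 = -3906;  -11670 − 3906 = -15576;  -34975 − 15576 = -50551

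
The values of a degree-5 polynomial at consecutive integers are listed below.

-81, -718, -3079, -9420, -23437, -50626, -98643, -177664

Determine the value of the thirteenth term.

Δ: -637, -2361, -6341, -14017, -27189, -48017, -79021
Δ²: -1724, -3980, -7676, -13172, -20828, -31004
Δ³: -2256, -3696, -5496, -7656, -10176
Δ⁴: -1440, -1800, -2160, -2520
Δ⁵: -360, -360, -360
The fifth differences are constant (-360).
-2520 − 360 = -2880;  -10176 − 2880 = -13056;  -31004 − 13056 = -44060;  -79021 − 44060 = -123081;  -177664 − 123081 = -300745
-2880 − 360 = -3240;  -13056 − 3240 = -16296;  -44060 − 16296 = -60356;  -123081 − 60356 = -183437;  -300745 − 183437 = -484182
-3240 − 360 = -3600;  -16296 − 3600 = -19896;  -60356 − 19896 = -80252;  -183437 − 80252 = -263689;  -484182 − 263689 = -747871
-3600 − 360 = -3960;  -19896 − 3960 = -23856;  -80252 − 23856 = -104108;  -263689 − 104108 = -367797;  -747871 − 367797 = -1115668
-3960 − 360 = -4320;  -23856 − 4320 = -28176;  -104108 − 28176 = -132284;  -367797 − 132284 = -500081;  -1115668 − 500081 = -1615749

-1615749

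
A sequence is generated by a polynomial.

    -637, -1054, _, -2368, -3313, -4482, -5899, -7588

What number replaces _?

Using the last 5 terms:
D1: -945, -1169, -1417, -1689
D2: -224, -248, -272
D3: -24, -24
Constant third difference = -24.
Extend backward: -224 + 24 = -200;  -945 + 200 = -745;  -2368 + 745 = -1623

-1623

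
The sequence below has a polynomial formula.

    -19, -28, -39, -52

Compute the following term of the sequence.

-67

-9  -11  -13
-2  -2
Constant second difference = -2, so extend:
-13 − 2 = -15;  -52 − 15 = -67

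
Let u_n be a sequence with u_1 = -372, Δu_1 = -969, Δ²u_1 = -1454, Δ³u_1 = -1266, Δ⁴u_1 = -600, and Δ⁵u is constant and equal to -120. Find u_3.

-3764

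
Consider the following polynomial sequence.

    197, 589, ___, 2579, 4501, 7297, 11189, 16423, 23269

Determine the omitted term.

1333

Using the last 6 terms:
1922  2796  3892  5234  6846
874  1096  1342  1612
222  246  270
24  24
Constant fourth difference = 24.
Extend backward: 222 − 24 = 198;  874 − 198 = 676;  1922 − 676 = 1246;  2579 − 1246 = 1333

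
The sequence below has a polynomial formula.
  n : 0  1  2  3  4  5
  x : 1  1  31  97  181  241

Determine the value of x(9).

Δ: 0  30  66  84  60
Δ²: 30  36  18  -24
Δ³: 6  -18  -42
Δ⁴: -24  -24
Fourth differences constant at -24.
-42 − 24 = -66;  -24 − 66 = -90;  60 − 90 = -30;  241 − 30 = 211
-66 − 24 = -90;  -90 − 90 = -180;  -30 − 180 = -210;  211 − 210 = 1
-90 − 24 = -114;  -180 − 114 = -294;  -210 − 294 = -504;  1 − 504 = -503
-114 − 24 = -138;  -294 − 138 = -432;  -504 − 432 = -936;  -503 − 936 = -1439

-1439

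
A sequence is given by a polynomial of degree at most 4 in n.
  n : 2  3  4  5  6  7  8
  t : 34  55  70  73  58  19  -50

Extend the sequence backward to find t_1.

D1: 21  15  3  -15  -39  -69
D2: -6  -12  -18  -24  -30
D3: -6  -6  -6  -6
The third differences are constant at -6.
Work back: -6 + 6 = 0;  21 + 0 = 21;  34 − 21 = 13

13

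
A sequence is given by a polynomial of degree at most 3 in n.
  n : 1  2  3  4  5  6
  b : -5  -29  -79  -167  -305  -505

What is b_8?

First differences: -24, -50, -88, -138, -200
Second differences: -26, -38, -50, -62
Third differences: -12, -12, -12
Constant third difference = -12, so extend:
-62 − 12 = -74;  -200 − 74 = -274;  -505 − 274 = -779
-74 − 12 = -86;  -274 − 86 = -360;  -779 − 360 = -1139

-1139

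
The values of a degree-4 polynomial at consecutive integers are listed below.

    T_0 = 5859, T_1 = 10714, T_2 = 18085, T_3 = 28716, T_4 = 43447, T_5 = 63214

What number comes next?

89049

First differences: 4855, 7371, 10631, 14731, 19767
Second differences: 2516, 3260, 4100, 5036
Third differences: 744, 840, 936
Fourth differences: 96, 96
Fourth differences constant at 96.
936 + 96 = 1032;  5036 + 1032 = 6068;  19767 + 6068 = 25835;  63214 + 25835 = 89049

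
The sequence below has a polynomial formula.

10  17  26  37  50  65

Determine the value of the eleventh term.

170

First differences: 7, 9, 11, 13, 15
Second differences: 2, 2, 2, 2
The second differences are constant (2).
15 + 2 = 17;  65 + 17 = 82
17 + 2 = 19;  82 + 19 = 101
19 + 2 = 21;  101 + 21 = 122
21 + 2 = 23;  122 + 23 = 145
23 + 2 = 25;  145 + 25 = 170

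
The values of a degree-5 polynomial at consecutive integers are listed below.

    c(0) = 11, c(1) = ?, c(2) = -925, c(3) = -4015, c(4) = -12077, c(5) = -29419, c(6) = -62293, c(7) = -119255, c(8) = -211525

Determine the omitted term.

-83

Using the last 7 terms:
First differences: -3090  -8062  -17342  -32874  -56962  -92270
Second differences: -4972  -9280  -15532  -24088  -35308
Third differences: -4308  -6252  -8556  -11220
Fourth differences: -1944  -2304  -2664
Fifth differences: -360  -360
Constant fifth difference = -360.
Extend backward: -1944 + 360 = -1584;  -4308 + 1584 = -2724;  -4972 + 2724 = -2248;  -3090 + 2248 = -842;  -925 + 842 = -83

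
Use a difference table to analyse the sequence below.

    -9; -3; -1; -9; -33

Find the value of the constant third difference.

-6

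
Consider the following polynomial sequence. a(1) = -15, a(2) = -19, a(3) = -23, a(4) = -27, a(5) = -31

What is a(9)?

-47

D1: -4, -4, -4, -4
First differences constant at -4.
-31 − 4 = -35
-35 − 4 = -39
-39 − 4 = -43
-43 − 4 = -47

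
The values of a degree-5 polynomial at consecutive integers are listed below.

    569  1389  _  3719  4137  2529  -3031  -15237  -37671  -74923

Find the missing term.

Using the last 7 terms:
First differences: 418  -1608  -5560  -12206  -22434  -37252
Second differences: -2026  -3952  -6646  -10228  -14818
Third differences: -1926  -2694  -3582  -4590
Fourth differences: -768  -888  -1008
Fifth differences: -120  -120
Constant fifth difference = -120.
Extend backward: -768 + 120 = -648;  -1926 + 648 = -1278;  -2026 + 1278 = -748;  418 + 748 = 1166;  3719 − 1166 = 2553

2553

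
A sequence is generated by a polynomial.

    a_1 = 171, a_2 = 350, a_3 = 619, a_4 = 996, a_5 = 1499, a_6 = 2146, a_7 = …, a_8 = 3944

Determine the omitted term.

2955

Using the first 6 terms:
First differences: 179, 269, 377, 503, 647
Second differences: 90, 108, 126, 144
Third differences: 18, 18, 18
Constant third difference = 18.
Extend forward: 144 + 18 = 162;  647 + 162 = 809;  2146 + 809 = 2955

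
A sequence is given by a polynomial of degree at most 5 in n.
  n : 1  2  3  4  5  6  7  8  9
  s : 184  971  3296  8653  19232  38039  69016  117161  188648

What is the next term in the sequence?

787 , 2325 , 5357 , 10579 , 18807 , 30977 , 48145 , 71487
1538 , 3032 , 5222 , 8228 , 12170 , 17168 , 23342
1494 , 2190 , 3006 , 3942 , 4998 , 6174
696 , 816 , 936 , 1056 , 1176
120 , 120 , 120 , 120
The fifth differences are constant (120).
1176 + 120 = 1296;  6174 + 1296 = 7470;  23342 + 7470 = 30812;  71487 + 30812 = 102299;  188648 + 102299 = 290947

290947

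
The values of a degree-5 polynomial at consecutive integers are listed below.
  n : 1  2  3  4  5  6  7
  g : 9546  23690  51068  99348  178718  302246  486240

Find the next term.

750608

14144, 27378, 48280, 79370, 123528, 183994
13234, 20902, 31090, 44158, 60466
7668, 10188, 13068, 16308
2520, 2880, 3240
360, 360
Fifth differences constant at 360.
3240 + 360 = 3600;  16308 + 3600 = 19908;  60466 + 19908 = 80374;  183994 + 80374 = 264368;  486240 + 264368 = 750608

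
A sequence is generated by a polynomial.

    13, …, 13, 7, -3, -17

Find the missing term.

15

Using the last 4 terms:
First differences: -6  -10  -14
Second differences: -4  -4
Constant second difference = -4.
Extend backward: -6 + 4 = -2;  13 + 2 = 15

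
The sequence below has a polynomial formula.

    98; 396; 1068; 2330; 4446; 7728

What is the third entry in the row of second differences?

First differences: 298, 672, 1262, 2116, 3282
Second differences: 374, 590, 854, 1166
Third differences: 216, 264, 312
Fourth differences: 48, 48

854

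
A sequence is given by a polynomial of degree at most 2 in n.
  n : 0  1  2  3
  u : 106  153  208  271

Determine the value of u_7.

47, 55, 63
8, 8
The second differences are constant (8).
63 + 8 = 71;  271 + 71 = 342
71 + 8 = 79;  342 + 79 = 421
79 + 8 = 87;  421 + 87 = 508
87 + 8 = 95;  508 + 95 = 603

603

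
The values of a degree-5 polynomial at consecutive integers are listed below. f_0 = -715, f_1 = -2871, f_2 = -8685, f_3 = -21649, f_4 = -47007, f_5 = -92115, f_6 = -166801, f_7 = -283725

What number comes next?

-458739

Δ: -2156, -5814, -12964, -25358, -45108, -74686, -116924
Δ²: -3658, -7150, -12394, -19750, -29578, -42238
Δ³: -3492, -5244, -7356, -9828, -12660
Δ⁴: -1752, -2112, -2472, -2832
Δ⁵: -360, -360, -360
Constant fifth difference = -360, so extend:
-2832 − 360 = -3192;  -12660 − 3192 = -15852;  -42238 − 15852 = -58090;  -116924 − 58090 = -175014;  -283725 − 175014 = -458739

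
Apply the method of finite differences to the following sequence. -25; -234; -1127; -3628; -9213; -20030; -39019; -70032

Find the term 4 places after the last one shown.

Δ: -209 , -893 , -2501 , -5585 , -10817 , -18989 , -31013
Δ²: -684 , -1608 , -3084 , -5232 , -8172 , -12024
Δ³: -924 , -1476 , -2148 , -2940 , -3852
Δ⁴: -552 , -672 , -792 , -912
Δ⁵: -120 , -120 , -120
Fifth differences constant at -120.
-912 − 120 = -1032;  -3852 − 1032 = -4884;  -12024 − 4884 = -16908;  -31013 − 16908 = -47921;  -70032 − 47921 = -117953
-1032 − 120 = -1152;  -4884 − 1152 = -6036;  -16908 − 6036 = -22944;  -47921 − 22944 = -70865;  -117953 − 70865 = -188818
-1152 − 120 = -1272;  -6036 − 1272 = -7308;  -22944 − 7308 = -30252;  -70865 − 30252 = -101117;  -188818 − 101117 = -289935
-1272 − 120 = -1392;  -7308 − 1392 = -8700;  -30252 − 8700 = -38952;  -101117 − 38952 = -140069;  -289935 − 140069 = -430004

-430004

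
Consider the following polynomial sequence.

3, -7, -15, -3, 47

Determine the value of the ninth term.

987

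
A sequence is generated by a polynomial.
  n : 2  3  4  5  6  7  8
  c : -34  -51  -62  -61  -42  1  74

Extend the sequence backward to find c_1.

-17

First differences: -17  -11  1  19  43  73
Second differences: 6  12  18  24  30
Third differences: 6  6  6  6
The third differences are constant at 6.
Work back: 6 − 6 = 0;  -17 + 0 = -17;  -34 + 17 = -17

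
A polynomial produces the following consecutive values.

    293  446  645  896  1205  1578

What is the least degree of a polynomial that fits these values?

3

153, 199, 251, 309, 373
46, 52, 58, 64
6, 6, 6
The third differences are constant, so the polynomial has degree 3.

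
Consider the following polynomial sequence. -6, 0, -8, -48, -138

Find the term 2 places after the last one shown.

-540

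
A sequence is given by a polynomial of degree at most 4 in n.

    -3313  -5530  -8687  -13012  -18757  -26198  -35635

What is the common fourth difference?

First differences: -2217, -3157, -4325, -5745, -7441, -9437
Second differences: -940, -1168, -1420, -1696, -1996
Third differences: -228, -252, -276, -300
Fourth differences: -24, -24, -24

-24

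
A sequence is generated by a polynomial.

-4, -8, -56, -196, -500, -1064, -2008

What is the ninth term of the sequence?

-5636

First differences: -4  -48  -140  -304  -564  -944
Second differences: -44  -92  -164  -260  -380
Third differences: -48  -72  -96  -120
Fourth differences: -24  -24  -24
The fourth differences are constant (-24).
-120 − 24 = -144;  -380 − 144 = -524;  -944 − 524 = -1468;  -2008 − 1468 = -3476
-144 − 24 = -168;  -524 − 168 = -692;  -1468 − 692 = -2160;  -3476 − 2160 = -5636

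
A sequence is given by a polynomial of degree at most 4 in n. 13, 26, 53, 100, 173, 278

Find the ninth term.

D1: 13  27  47  73  105
D2: 14  20  26  32
D3: 6  6  6
Constant third difference = 6, so extend:
32 + 6 = 38;  105 + 38 = 143;  278 + 143 = 421
38 + 6 = 44;  143 + 44 = 187;  421 + 187 = 608
44 + 6 = 50;  187 + 50 = 237;  608 + 237 = 845

845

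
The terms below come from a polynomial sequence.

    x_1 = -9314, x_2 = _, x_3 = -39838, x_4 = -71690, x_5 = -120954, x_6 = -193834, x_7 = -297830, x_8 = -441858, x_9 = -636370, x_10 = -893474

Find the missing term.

Using the last 8 terms:
First differences: -31852  -49264  -72880  -103996  -144028  -194512  -257104
Second differences: -17412  -23616  -31116  -40032  -50484  -62592
Third differences: -6204  -7500  -8916  -10452  -12108
Fourth differences: -1296  -1416  -1536  -1656
Fifth differences: -120  -120  -120
Constant fifth difference = -120.
Extend backward: -1296 + 120 = -1176;  -6204 + 1176 = -5028;  -17412 + 5028 = -12384;  -31852 + 12384 = -19468;  -39838 + 19468 = -20370

-20370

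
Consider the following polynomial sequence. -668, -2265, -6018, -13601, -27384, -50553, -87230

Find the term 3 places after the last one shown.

First differences: -1597, -3753, -7583, -13783, -23169, -36677
Second differences: -2156, -3830, -6200, -9386, -13508
Third differences: -1674, -2370, -3186, -4122
Fourth differences: -696, -816, -936
Fifth differences: -120, -120
Fifth differences constant at -120.
-936 − 120 = -1056;  -4122 − 1056 = -5178;  -13508 − 5178 = -18686;  -36677 − 18686 = -55363;  -87230 − 55363 = -142593
-1056 − 120 = -1176;  -5178 − 1176 = -6354;  -18686 − 6354 = -25040;  -55363 − 25040 = -80403;  -142593 − 80403 = -222996
-1176 − 120 = -1296;  -6354 − 1296 = -7650;  -25040 − 7650 = -32690;  -80403 − 32690 = -113093;  -222996 − 113093 = -336089

-336089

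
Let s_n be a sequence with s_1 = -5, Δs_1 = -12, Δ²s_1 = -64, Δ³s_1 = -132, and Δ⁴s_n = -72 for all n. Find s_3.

-93

Build the table forward from the leading diagonal:
D4: -72  -72  -72
D3: -132  -204  -276
D2: -64  -196  -400
D1: -12  -76  -272
s: -5  -17  -93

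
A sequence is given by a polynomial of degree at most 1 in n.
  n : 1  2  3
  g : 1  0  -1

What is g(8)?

-6

D1: -1 , -1
First differences constant at -1.
-1 − 1 = -2
-2 − 1 = -3
-3 − 1 = -4
-4 − 1 = -5
-5 − 1 = -6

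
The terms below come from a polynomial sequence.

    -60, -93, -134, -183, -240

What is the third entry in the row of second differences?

-8

D1: -33, -41, -49, -57
D2: -8, -8, -8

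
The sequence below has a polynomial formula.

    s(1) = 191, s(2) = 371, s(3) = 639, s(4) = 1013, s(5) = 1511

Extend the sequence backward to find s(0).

81

Δ: 180, 268, 374, 498
Δ²: 88, 106, 124
Δ³: 18, 18
The third differences are constant at 18.
Work back: 88 − 18 = 70;  180 − 70 = 110;  191 − 110 = 81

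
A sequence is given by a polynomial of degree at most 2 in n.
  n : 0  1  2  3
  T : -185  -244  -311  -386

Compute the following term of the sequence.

Δ: -59, -67, -75
Δ²: -8, -8
Constant second difference = -8, so extend:
-75 − 8 = -83;  -386 − 83 = -469

-469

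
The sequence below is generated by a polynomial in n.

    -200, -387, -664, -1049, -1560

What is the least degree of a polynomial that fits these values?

D1: -187, -277, -385, -511
D2: -90, -108, -126
D3: -18, -18
The third differences are constant, so the polynomial has degree 3.

3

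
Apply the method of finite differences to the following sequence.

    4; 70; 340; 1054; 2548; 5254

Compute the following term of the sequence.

9700

D1: 66, 270, 714, 1494, 2706
D2: 204, 444, 780, 1212
D3: 240, 336, 432
D4: 96, 96
Constant fourth difference = 96, so extend:
432 + 96 = 528;  1212 + 528 = 1740;  2706 + 1740 = 4446;  5254 + 4446 = 9700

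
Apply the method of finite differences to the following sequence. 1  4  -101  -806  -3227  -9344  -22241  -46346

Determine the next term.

Δ: 3 , -105 , -705 , -2421 , -6117 , -12897 , -24105
Δ²: -108 , -600 , -1716 , -3696 , -6780 , -11208
Δ³: -492 , -1116 , -1980 , -3084 , -4428
Δ⁴: -624 , -864 , -1104 , -1344
Δ⁵: -240 , -240 , -240
Fifth differences constant at -240.
-1344 − 240 = -1584;  -4428 − 1584 = -6012;  -11208 − 6012 = -17220;  -24105 − 17220 = -41325;  -46346 − 41325 = -87671

-87671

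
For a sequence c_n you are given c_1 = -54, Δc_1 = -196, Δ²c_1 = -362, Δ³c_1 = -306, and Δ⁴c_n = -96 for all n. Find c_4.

-2034

Build the table forward from the leading diagonal:
Fourth differences: -96  -96  -96  -96
Third differences: -306  -402  -498  -594
Second differences: -362  -668  -1070  -1568
First differences: -196  -558  -1226  -2296
c: -54  -250  -808  -2034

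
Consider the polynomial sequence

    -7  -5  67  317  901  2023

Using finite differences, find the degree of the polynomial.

4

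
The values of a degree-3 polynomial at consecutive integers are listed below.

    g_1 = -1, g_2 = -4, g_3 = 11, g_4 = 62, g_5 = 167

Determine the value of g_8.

First differences: -3  15  51  105
Second differences: 18  36  54
Third differences: 18  18
Third differences constant at 18.
54 + 18 = 72;  105 + 72 = 177;  167 + 177 = 344
72 + 18 = 90;  177 + 90 = 267;  344 + 267 = 611
90 + 18 = 108;  267 + 108 = 375;  611 + 375 = 986

986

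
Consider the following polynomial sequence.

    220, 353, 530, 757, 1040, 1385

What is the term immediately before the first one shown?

First differences: 133  177  227  283  345
Second differences: 44  50  56  62
Third differences: 6  6  6
The third differences are constant at 6.
Work back: 44 − 6 = 38;  133 − 38 = 95;  220 − 95 = 125

125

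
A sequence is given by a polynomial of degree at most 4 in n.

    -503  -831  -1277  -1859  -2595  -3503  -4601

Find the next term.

First differences: -328 , -446 , -582 , -736 , -908 , -1098
Second differences: -118 , -136 , -154 , -172 , -190
Third differences: -18 , -18 , -18 , -18
Constant third difference = -18, so extend:
-190 − 18 = -208;  -1098 − 208 = -1306;  -4601 − 1306 = -5907

-5907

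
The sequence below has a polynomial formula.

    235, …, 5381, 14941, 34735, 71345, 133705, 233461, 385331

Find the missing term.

Using the last 7 terms:
9560  19794  36610  62360  99756  151870
10234  16816  25750  37396  52114
6582  8934  11646  14718
2352  2712  3072
360  360
Constant fifth difference = 360.
Extend backward: 2352 − 360 = 1992;  6582 − 1992 = 4590;  10234 − 4590 = 5644;  9560 − 5644 = 3916;  5381 − 3916 = 1465

1465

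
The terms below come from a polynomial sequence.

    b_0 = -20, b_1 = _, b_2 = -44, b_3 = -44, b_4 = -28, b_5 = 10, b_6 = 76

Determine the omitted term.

-34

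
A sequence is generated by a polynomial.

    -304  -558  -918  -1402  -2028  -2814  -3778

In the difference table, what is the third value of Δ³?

-18

Δ: -254, -360, -484, -626, -786, -964
Δ²: -106, -124, -142, -160, -178
Δ³: -18, -18, -18, -18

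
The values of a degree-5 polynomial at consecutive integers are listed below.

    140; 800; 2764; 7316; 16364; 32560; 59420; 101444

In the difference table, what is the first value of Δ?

Δ: 660, 1964, 4552, 9048, 16196, 26860, 42024
Δ²: 1304, 2588, 4496, 7148, 10664, 15164
Δ³: 1284, 1908, 2652, 3516, 4500
Δ⁴: 624, 744, 864, 984
Δ⁵: 120, 120, 120

660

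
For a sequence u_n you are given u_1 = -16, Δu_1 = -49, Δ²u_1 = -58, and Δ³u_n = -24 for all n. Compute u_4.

-361

Build the table forward from the leading diagonal:
Third differences: -24  -24  -24  -24
Second differences: -58  -82  -106  -130
First differences: -49  -107  -189  -295
u: -16  -65  -172  -361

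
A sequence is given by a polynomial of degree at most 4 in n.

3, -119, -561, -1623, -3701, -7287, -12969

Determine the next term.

-21431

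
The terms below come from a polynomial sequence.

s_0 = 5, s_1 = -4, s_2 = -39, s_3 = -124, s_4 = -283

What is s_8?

-2139

-9 , -35 , -85 , -159
-26 , -50 , -74
-24 , -24
Third differences constant at -24.
-74 − 24 = -98;  -159 − 98 = -257;  -283 − 257 = -540
-98 − 24 = -122;  -257 − 122 = -379;  -540 − 379 = -919
-122 − 24 = -146;  -379 − 146 = -525;  -919 − 525 = -1444
-146 − 24 = -170;  -525 − 170 = -695;  -1444 − 695 = -2139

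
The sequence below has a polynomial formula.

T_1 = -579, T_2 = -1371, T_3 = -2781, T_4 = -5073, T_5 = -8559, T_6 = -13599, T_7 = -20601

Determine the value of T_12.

-792, -1410, -2292, -3486, -5040, -7002
-618, -882, -1194, -1554, -1962
-264, -312, -360, -408
-48, -48, -48
The fourth differences are constant (-48).
-408 − 48 = -456;  -1962 − 456 = -2418;  -7002 − 2418 = -9420;  -20601 − 9420 = -30021
-456 − 48 = -504;  -2418 − 504 = -2922;  -9420 − 2922 = -12342;  -30021 − 12342 = -42363
-504 − 48 = -552;  -2922 − 552 = -3474;  -12342 − 3474 = -15816;  -42363 − 15816 = -58179
-552 − 48 = -600;  -3474 − 600 = -4074;  -15816 − 4074 = -19890;  -58179 − 19890 = -78069
-600 − 48 = -648;  -4074 − 648 = -4722;  -19890 − 4722 = -24612;  -78069 − 24612 = -102681

-102681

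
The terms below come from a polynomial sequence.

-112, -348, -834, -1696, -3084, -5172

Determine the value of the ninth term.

-17736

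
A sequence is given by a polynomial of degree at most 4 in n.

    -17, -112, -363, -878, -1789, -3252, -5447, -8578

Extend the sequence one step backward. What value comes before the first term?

6

D1: -95, -251, -515, -911, -1463, -2195, -3131
D2: -156, -264, -396, -552, -732, -936
D3: -108, -132, -156, -180, -204
D4: -24, -24, -24, -24
The fourth differences are constant at -24.
Work back: -108 + 24 = -84;  -156 + 84 = -72;  -95 + 72 = -23;  -17 + 23 = 6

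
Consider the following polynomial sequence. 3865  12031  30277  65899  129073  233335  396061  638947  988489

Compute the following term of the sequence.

D1: 8166, 18246, 35622, 63174, 104262, 162726, 242886, 349542
D2: 10080, 17376, 27552, 41088, 58464, 80160, 106656
D3: 7296, 10176, 13536, 17376, 21696, 26496
D4: 2880, 3360, 3840, 4320, 4800
D5: 480, 480, 480, 480
Fifth differences constant at 480.
4800 + 480 = 5280;  26496 + 5280 = 31776;  106656 + 31776 = 138432;  349542 + 138432 = 487974;  988489 + 487974 = 1476463

1476463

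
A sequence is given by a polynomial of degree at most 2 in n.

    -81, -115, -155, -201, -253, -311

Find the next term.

Δ: -34, -40, -46, -52, -58
Δ²: -6, -6, -6, -6
The second differences are constant (-6).
-58 − 6 = -64;  -311 − 64 = -375

-375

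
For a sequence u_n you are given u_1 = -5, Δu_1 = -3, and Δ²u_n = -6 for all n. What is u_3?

Build the table forward from the leading diagonal:
D2: -6, -6, -6
D1: -3, -9, -15
u: -5, -8, -17

-17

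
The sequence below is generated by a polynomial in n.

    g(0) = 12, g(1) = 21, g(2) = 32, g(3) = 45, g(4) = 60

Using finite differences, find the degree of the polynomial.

2

9, 11, 13, 15
2, 2, 2
The second differences are constant, so the polynomial has degree 2.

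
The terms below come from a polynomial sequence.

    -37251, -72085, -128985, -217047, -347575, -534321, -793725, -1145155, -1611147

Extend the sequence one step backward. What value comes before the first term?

-17355

D1: -34834  -56900  -88062  -130528  -186746  -259404  -351430  -465992
D2: -22066  -31162  -42466  -56218  -72658  -92026  -114562
D3: -9096  -11304  -13752  -16440  -19368  -22536
D4: -2208  -2448  -2688  -2928  -3168
D5: -240  -240  -240  -240
The fifth differences are constant at -240.
Work back: -2208 + 240 = -1968;  -9096 + 1968 = -7128;  -22066 + 7128 = -14938;  -34834 + 14938 = -19896;  -37251 + 19896 = -17355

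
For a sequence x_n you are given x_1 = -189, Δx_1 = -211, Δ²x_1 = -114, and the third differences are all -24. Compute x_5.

-1813

Build the table forward from the leading diagonal:
Third differences: -24  -24  -24  -24  -24
Second differences: -114  -138  -162  -186  -210
First differences: -211  -325  -463  -625  -811
x: -189  -400  -725  -1188  -1813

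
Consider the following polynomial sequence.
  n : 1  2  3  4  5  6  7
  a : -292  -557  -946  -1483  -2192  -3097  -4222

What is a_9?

D1: -265 , -389 , -537 , -709 , -905 , -1125
D2: -124 , -148 , -172 , -196 , -220
D3: -24 , -24 , -24 , -24
The third differences are constant (-24).
-220 − 24 = -244;  -1125 − 244 = -1369;  -4222 − 1369 = -5591
-244 − 24 = -268;  -1369 − 268 = -1637;  -5591 − 1637 = -7228

-7228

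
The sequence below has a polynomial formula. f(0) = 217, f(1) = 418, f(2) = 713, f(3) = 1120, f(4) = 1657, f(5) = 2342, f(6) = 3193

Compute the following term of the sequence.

201, 295, 407, 537, 685, 851
94, 112, 130, 148, 166
18, 18, 18, 18
The third differences are constant (18).
166 + 18 = 184;  851 + 184 = 1035;  3193 + 1035 = 4228

4228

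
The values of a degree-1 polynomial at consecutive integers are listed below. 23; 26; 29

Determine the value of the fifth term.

D1: 3  3
First differences constant at 3.
29 + 3 = 32
32 + 3 = 35

35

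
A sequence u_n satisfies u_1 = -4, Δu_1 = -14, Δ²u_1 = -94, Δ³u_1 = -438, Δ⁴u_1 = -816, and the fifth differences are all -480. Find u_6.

-9954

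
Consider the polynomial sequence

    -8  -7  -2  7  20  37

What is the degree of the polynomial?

D1: 1, 5, 9, 13, 17
D2: 4, 4, 4, 4
The second differences are constant, so the polynomial has degree 2.

2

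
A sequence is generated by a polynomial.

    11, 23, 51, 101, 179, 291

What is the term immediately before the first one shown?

9

12, 28, 50, 78, 112
16, 22, 28, 34
6, 6, 6
The third differences are constant at 6.
Work back: 16 − 6 = 10;  12 − 10 = 2;  11 − 2 = 9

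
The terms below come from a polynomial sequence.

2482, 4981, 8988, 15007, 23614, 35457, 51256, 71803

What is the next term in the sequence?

Δ: 2499, 4007, 6019, 8607, 11843, 15799, 20547
Δ²: 1508, 2012, 2588, 3236, 3956, 4748
Δ³: 504, 576, 648, 720, 792
Δ⁴: 72, 72, 72, 72
Constant fourth difference = 72, so extend:
792 + 72 = 864;  4748 + 864 = 5612;  20547 + 5612 = 26159;  71803 + 26159 = 97962

97962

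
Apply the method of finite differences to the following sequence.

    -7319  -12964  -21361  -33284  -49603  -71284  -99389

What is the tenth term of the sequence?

-234308

D1: -5645, -8397, -11923, -16319, -21681, -28105
D2: -2752, -3526, -4396, -5362, -6424
D3: -774, -870, -966, -1062
D4: -96, -96, -96
Fourth differences constant at -96.
-1062 − 96 = -1158;  -6424 − 1158 = -7582;  -28105 − 7582 = -35687;  -99389 − 35687 = -135076
-1158 − 96 = -1254;  -7582 − 1254 = -8836;  -35687 − 8836 = -44523;  -135076 − 44523 = -179599
-1254 − 96 = -1350;  -8836 − 1350 = -10186;  -44523 − 10186 = -54709;  -179599 − 54709 = -234308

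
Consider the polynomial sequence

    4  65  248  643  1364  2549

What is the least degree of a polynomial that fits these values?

First differences: 61, 183, 395, 721, 1185
Second differences: 122, 212, 326, 464
Third differences: 90, 114, 138
Fourth differences: 24, 24
The fourth differences are constant, so the polynomial has degree 4.

4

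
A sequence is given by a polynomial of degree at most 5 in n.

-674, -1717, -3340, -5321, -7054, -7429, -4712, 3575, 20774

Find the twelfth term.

-1043, -1623, -1981, -1733, -375, 2717, 8287, 17199
-580, -358, 248, 1358, 3092, 5570, 8912
222, 606, 1110, 1734, 2478, 3342
384, 504, 624, 744, 864
120, 120, 120, 120
Fifth differences constant at 120.
864 + 120 = 984;  3342 + 984 = 4326;  8912 + 4326 = 13238;  17199 + 13238 = 30437;  20774 + 30437 = 51211
984 + 120 = 1104;  4326 + 1104 = 5430;  13238 + 5430 = 18668;  30437 + 18668 = 49105;  51211 + 49105 = 100316
1104 + 120 = 1224;  5430 + 1224 = 6654;  18668 + 6654 = 25322;  49105 + 25322 = 74427;  100316 + 74427 = 174743

174743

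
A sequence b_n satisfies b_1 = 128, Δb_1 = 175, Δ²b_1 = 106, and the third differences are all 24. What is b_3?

Build the table forward from the leading diagonal:
D3: 24  24  24
D2: 106  130  154
D1: 175  281  411
b: 128  303  584

584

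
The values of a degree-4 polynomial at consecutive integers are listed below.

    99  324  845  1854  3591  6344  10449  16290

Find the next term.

Δ: 225  521  1009  1737  2753  4105  5841
Δ²: 296  488  728  1016  1352  1736
Δ³: 192  240  288  336  384
Δ⁴: 48  48  48  48
Fourth differences constant at 48.
384 + 48 = 432;  1736 + 432 = 2168;  5841 + 2168 = 8009;  16290 + 8009 = 24299

24299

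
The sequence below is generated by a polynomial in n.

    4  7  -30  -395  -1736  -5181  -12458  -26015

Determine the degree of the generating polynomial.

5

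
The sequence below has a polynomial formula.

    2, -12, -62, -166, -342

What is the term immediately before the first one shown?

-2

D1: -14, -50, -104, -176
D2: -36, -54, -72
D3: -18, -18
The third differences are constant at -18.
Work back: -36 + 18 = -18;  -14 + 18 = 4;  2 − 4 = -2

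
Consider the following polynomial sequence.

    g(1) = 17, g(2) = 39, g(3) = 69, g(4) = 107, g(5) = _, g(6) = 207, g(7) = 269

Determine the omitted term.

Using the first 4 terms:
22, 30, 38
8, 8
Constant second difference = 8.
Extend forward: 38 + 8 = 46;  107 + 46 = 153

153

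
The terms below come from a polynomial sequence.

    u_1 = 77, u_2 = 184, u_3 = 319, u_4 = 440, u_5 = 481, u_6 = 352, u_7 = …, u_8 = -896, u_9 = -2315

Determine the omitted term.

Using the first 6 terms:
First differences: 107, 135, 121, 41, -129
Second differences: 28, -14, -80, -170
Third differences: -42, -66, -90
Fourth differences: -24, -24
Constant fourth difference = -24.
Extend forward: -90 − 24 = -114;  -170 − 114 = -284;  -129 − 284 = -413;  352 − 413 = -61

-61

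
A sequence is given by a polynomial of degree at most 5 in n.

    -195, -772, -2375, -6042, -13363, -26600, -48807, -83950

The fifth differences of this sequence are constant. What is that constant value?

First differences: -577, -1603, -3667, -7321, -13237, -22207, -35143
Second differences: -1026, -2064, -3654, -5916, -8970, -12936
Third differences: -1038, -1590, -2262, -3054, -3966
Fourth differences: -552, -672, -792, -912
Fifth differences: -120, -120, -120

-120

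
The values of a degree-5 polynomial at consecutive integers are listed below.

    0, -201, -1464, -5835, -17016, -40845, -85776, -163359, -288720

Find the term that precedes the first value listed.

9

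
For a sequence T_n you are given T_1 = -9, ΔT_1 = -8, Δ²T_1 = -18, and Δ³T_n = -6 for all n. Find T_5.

-173

Build the table forward from the leading diagonal:
Δ³: -6, -6, -6, -6, -6
Δ²: -18, -24, -30, -36, -42
Δ: -8, -26, -50, -80, -116
T: -9, -17, -43, -93, -173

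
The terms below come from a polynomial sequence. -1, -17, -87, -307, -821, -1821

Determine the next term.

-3547

D1: -16, -70, -220, -514, -1000
D2: -54, -150, -294, -486
D3: -96, -144, -192
D4: -48, -48
Constant fourth difference = -48, so extend:
-192 − 48 = -240;  -486 − 240 = -726;  -1000 − 726 = -1726;  -1821 − 1726 = -3547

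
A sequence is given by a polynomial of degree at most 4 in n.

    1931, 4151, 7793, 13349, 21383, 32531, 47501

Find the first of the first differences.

2220

First differences: 2220, 3642, 5556, 8034, 11148, 14970
Second differences: 1422, 1914, 2478, 3114, 3822
Third differences: 492, 564, 636, 708
Fourth differences: 72, 72, 72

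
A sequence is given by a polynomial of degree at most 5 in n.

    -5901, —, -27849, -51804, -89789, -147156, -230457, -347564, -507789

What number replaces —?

-13652

Using the last 7 terms:
First differences: -23955  -37985  -57367  -83301  -117107  -160225
Second differences: -14030  -19382  -25934  -33806  -43118
Third differences: -5352  -6552  -7872  -9312
Fourth differences: -1200  -1320  -1440
Fifth differences: -120  -120
Constant fifth difference = -120.
Extend backward: -1200 + 120 = -1080;  -5352 + 1080 = -4272;  -14030 + 4272 = -9758;  -23955 + 9758 = -14197;  -27849 + 14197 = -13652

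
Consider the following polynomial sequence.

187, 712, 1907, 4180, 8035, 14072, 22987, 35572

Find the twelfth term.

525, 1195, 2273, 3855, 6037, 8915, 12585
670, 1078, 1582, 2182, 2878, 3670
408, 504, 600, 696, 792
96, 96, 96, 96
The fourth differences are constant (96).
792 + 96 = 888;  3670 + 888 = 4558;  12585 + 4558 = 17143;  35572 + 17143 = 52715
888 + 96 = 984;  4558 + 984 = 5542;  17143 + 5542 = 22685;  52715 + 22685 = 75400
984 + 96 = 1080;  5542 + 1080 = 6622;  22685 + 6622 = 29307;  75400 + 29307 = 104707
1080 + 96 = 1176;  6622 + 1176 = 7798;  29307 + 7798 = 37105;  104707 + 37105 = 141812

141812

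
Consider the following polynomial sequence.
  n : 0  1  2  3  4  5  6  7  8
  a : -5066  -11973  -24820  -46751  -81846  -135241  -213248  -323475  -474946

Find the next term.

-6907, -12847, -21931, -35095, -53395, -78007, -110227, -151471
-5940, -9084, -13164, -18300, -24612, -32220, -41244
-3144, -4080, -5136, -6312, -7608, -9024
-936, -1056, -1176, -1296, -1416
-120, -120, -120, -120
Fifth differences constant at -120.
-1416 − 120 = -1536;  -9024 − 1536 = -10560;  -41244 − 10560 = -51804;  -151471 − 51804 = -203275;  -474946 − 203275 = -678221

-678221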